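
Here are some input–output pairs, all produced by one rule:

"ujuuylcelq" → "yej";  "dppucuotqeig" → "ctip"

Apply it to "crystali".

Each output is the input with this applied: keep one character in every 3, starting at position 2 (positions 2nd, 5th, 8th, ...), then move the first character to the end.
So "crystali" becomes "tir".

tir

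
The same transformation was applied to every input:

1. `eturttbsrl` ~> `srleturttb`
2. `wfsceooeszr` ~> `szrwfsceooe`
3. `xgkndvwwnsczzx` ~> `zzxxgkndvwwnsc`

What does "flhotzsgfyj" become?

fyjflhotzsg

The transformation: move the last 3 characters to the front (rotate right by 3).
For "flhotzsgfyj" the result is "fyjflhotzsg".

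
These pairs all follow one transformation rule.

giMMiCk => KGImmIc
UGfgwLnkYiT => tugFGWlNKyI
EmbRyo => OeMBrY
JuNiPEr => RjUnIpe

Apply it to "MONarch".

HmonARC

The transformation: flip the case of every letter, then move the last character to the front.
Working it through for "MONarch": intermediate "monARCH", final "HmonARC".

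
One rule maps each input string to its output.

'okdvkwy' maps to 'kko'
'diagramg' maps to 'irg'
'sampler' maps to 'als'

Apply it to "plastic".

The pattern: move the first character to the end, then keep one character in every 3, starting at position 1 (positions 1st, 4th, 7th, ...).
Applying both steps to "plastic": "lasticp", then "ltp".

ltp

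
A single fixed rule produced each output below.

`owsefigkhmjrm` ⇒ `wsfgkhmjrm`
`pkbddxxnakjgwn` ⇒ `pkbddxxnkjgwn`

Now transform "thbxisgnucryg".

thbxsgncryg

The rule is to remove every vowel.
"thbxisgnucryg" → "thbxsgncryg".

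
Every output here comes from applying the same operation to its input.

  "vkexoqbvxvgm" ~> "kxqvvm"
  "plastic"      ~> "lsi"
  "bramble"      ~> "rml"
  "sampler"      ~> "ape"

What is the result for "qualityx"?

ultx

The rule is to keep every other character starting from the second (positions 2nd, 4th, 6th, ...).
So "qualityx" becomes "ultx".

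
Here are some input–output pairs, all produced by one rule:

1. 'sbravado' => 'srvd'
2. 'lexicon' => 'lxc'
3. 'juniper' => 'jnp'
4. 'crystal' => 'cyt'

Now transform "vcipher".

vih

Rule — swap each adjacent pair of characters (1↔2, 3↔4, ...), then keep every other character starting from the second (positions 2nd, 4th, 6th, ...).
On "vcipher": the first step gives "cvpiehr", and the second then gives "vih".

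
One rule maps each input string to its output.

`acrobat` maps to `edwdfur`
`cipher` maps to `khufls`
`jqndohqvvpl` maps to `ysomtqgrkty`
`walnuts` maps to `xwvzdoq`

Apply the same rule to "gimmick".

lfnjlpp

Each output is the input with this applied: shift every letter 3 places forward in the alphabet (wrapping around), then move the last 3 characters to the front (rotate right by 3).
Applying both steps to "gimmick": "jlpplfn", then "lfnjlpp".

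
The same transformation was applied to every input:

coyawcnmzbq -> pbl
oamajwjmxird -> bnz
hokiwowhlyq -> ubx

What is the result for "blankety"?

oyn

What's happening: shift every letter 13 places forward in the alphabet (wrapping around) — i.e. ROT13, then keep only the first 3 characters.
Working it through for "blankety": intermediate "oynaxrgl", final "oyn".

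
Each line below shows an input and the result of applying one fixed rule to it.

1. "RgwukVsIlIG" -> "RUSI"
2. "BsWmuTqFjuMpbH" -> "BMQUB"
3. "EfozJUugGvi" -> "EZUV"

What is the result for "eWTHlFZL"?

EHZ

The pattern: keep one character in every 3, starting at position 1 (positions 1st, 4th, 7th, ...), then convert every letter to uppercase.
Starting from "eWTHlFZL": after the first operation, "eHZ"; after the second, "EHZ".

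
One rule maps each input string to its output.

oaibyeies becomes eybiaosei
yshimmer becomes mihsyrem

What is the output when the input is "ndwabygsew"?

gybawdnwes

The transformation: move the last 3 characters to the front (rotate right by 3), then reverse the string.
Working it through for "ndwabygsew": intermediate "sewndwabyg", final "gybawdnwes".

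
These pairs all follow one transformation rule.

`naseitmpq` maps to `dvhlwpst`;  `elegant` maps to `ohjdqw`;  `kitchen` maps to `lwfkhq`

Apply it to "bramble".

udpeoh

In each case the input is transformed by: shift every letter 3 places forward in the alphabet (wrapping around), then delete the first character.
For "bramble", step one produces "eudpeoh"; step two turns that into "udpeoh".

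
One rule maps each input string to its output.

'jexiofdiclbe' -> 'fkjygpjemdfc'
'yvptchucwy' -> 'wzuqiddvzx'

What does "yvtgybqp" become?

wzhuczqr

Looking at the pairs, the operation is to swap each adjacent pair of characters (1↔2, 3↔4, ...), then shift every letter 1 place forward in the alphabet (wrapping around).
For "yvtgybqp" the result is "wzhuczqr".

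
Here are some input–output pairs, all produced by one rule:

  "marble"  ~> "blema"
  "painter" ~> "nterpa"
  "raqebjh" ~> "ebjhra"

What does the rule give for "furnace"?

Each output is the input with this applied: move the first 2 characters to the end (rotate left by 2), then delete the first character.
"furnace" → "rnacefu" → "nacefu".

nacefu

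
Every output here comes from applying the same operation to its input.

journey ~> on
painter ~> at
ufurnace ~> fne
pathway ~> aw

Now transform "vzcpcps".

zc

Looking at the pairs, the operation is to keep one character in every 3, starting at position 2 (positions 2nd, 5th, 8th, ...).
Doing the same to "vzcpcps": "zc".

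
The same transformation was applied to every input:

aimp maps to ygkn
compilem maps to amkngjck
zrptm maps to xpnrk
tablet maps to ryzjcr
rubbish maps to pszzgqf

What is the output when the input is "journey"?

hmsplcw

The pattern: shift every letter 2 places backward in the alphabet (wrapping around).
For "journey" the result is "hmsplcw".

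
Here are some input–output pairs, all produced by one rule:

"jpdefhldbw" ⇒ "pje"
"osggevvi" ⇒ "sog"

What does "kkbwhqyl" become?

Looking at the pairs, the operation is to swap each adjacent pair of characters (1↔2, 3↔4, ...), then keep only the first 3 characters.
Working it through for "kkbwhqyl": intermediate "kkwbqhly", final "kkw".

kkw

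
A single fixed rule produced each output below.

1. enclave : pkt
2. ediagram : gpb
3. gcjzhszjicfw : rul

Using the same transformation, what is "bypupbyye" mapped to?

Rule — shift every letter 11 places backward in the alphabet (wrapping around), then keep only the last 3 characters.
Starting from "bypupbyye": after the first operation, "qnejeqnnt"; after the second, "nnt".

nnt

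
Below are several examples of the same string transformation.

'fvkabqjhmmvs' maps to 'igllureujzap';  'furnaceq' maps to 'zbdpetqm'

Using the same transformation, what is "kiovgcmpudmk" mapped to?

Looking at the pairs, the operation is to swap the front and back halves of the string, then shift every letter 1 place backward in the alphabet (wrapping around).
On "kiovgcmpudmk" that produces "lotcljjhnufb".

lotcljjhnufb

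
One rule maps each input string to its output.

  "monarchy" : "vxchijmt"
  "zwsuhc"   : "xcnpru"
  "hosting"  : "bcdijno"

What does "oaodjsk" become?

vyefjjn

Looking at the pairs, the operation is to sort the characters into alphabetical order, then shift every letter 5 places backward in the alphabet (wrapping around).
Starting from "oaodjsk": after the first operation, "adjkoos"; after the second, "vyefjjn".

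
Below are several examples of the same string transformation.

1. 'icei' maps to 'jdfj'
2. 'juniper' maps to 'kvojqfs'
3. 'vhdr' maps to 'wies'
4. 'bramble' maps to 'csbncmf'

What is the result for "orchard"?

psdibse

The pattern: shift every letter 1 place forward in the alphabet (wrapping around).
Applying that to "orchard" gives "psdibse".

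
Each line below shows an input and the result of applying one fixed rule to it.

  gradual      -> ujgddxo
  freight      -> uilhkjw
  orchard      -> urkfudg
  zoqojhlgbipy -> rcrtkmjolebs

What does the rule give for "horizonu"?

rklurcxq

Rule — swap each adjacent pair of characters (1↔2, 3↔4, ...), then shift every letter 3 places forward in the alphabet (wrapping around).
Starting from "horizonu": after the first operation, "ohirozun"; after the second, "rklurcxq".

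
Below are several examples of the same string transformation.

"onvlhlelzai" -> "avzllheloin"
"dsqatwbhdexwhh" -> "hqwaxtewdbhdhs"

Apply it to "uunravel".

Each output is the input with this applied: take characters alternately from the front and the back (1st, last, 2nd, 2nd-last, ...), then move the first 3 characters to the end (rotate left by 3).
For "uunravel" the result is "envraulu".

envraulu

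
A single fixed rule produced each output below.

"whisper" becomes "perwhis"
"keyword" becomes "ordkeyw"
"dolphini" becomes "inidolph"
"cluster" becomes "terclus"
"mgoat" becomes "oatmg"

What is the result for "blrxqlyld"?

yldblrxql

Looking at the pairs, the operation is to move the last 3 characters to the front (rotate right by 3).
Applying that to "blrxqlyld" gives "yldblrxql".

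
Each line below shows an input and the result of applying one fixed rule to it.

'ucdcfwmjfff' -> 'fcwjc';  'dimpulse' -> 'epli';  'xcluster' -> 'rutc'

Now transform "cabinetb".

biea

Rule — keep every other character starting from the second (positions 2nd, 4th, 6th, ...), then swap the first and last characters.
On "cabinetb": the first step gives "aieb", and the second then gives "biea".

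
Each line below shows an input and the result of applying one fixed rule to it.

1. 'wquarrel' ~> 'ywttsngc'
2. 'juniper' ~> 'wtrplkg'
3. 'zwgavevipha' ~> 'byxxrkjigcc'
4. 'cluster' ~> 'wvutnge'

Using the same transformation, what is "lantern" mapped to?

vtppngc

Rule — sort the characters into reverse alphabetical order, then shift every letter 2 places forward in the alphabet (wrapping around).
Working it through for "lantern": intermediate "trnnlea", final "vtppngc".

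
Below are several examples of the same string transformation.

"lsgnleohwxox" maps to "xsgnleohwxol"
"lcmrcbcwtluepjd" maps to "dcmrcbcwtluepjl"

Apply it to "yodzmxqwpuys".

sodzmxqwpuyy

Looking at the pairs, the operation is to swap the first and last characters.
So "yodzmxqwpuys" becomes "sodzmxqwpuyy".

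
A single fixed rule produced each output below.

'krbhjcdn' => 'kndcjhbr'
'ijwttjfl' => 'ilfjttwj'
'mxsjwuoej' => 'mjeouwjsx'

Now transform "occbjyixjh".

ohjxiyjbcc

The pattern: move the first character to the end, then reverse the string.
"occbjyixjh" → "ccbjyixjho" → "ohjxiyjbcc".
(Check on "ijwttjfl": → "jwttjfli" → "ilfjttwj" ✓)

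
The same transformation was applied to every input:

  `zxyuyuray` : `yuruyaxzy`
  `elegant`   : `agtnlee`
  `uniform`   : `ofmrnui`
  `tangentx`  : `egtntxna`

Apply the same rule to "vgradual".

The pattern: move the first 3 characters to the end (rotate left by 3), then swap each adjacent pair of characters (1↔2, 3↔4, ...).
Working it through for "vgradual": intermediate "adualvgr", final "daauvlrg".

daauvlrg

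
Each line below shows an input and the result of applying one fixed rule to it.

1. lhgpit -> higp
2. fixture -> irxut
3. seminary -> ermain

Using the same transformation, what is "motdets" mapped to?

otted

The rule is to take characters alternately from the front and the back (1st, last, 2nd, 2nd-last, ...), then delete the first 2 characters.
Applying both steps to "motdets": "msotted", then "otted".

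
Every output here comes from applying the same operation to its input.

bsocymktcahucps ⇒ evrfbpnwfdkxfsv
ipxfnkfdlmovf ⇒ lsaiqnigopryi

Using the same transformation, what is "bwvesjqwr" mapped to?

ezyhvmtzu

The rule is to shift every letter 3 places forward in the alphabet (wrapping around).
For "bwvesjqwr" the result is "ezyhvmtzu".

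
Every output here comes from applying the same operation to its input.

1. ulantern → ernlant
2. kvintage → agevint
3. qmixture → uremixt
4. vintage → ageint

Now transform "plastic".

ticlas

Rule — delete the first character, then move the last 3 characters to the front (rotate right by 3).
Working it through for "plastic": intermediate "lastic", final "ticlas".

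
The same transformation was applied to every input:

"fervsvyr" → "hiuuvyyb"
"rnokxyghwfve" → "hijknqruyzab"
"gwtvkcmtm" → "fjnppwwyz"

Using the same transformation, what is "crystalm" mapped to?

Each output is the input with this applied: sort the characters into alphabetical order, then shift every letter 3 places forward in the alphabet (wrapping around).
Applying both steps to "crystalm": "aclmrsty", then "dfopuvwb".

dfopuvwb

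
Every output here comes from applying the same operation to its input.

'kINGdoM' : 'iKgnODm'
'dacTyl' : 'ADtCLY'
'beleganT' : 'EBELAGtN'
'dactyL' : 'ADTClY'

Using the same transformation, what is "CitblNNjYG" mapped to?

The rule is to flip the case of every letter, then swap each adjacent pair of characters (1↔2, 3↔4, ...).
"CitblNNjYG" → "cITBLnnJyg" → "IcBTnLJngy".

IcBTnLJngy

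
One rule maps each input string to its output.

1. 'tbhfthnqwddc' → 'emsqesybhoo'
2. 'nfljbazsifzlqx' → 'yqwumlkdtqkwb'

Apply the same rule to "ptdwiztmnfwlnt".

aeohtkexyqhwy

The transformation: shift every letter 11 places forward in the alphabet (wrapping around), then delete the last character.
"ptdwiztmnfwlnt" → "aeohtkexyqhwye" → "aeohtkexyqhwy".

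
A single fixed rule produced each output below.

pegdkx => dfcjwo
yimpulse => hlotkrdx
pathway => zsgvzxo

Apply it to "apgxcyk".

ofwbxjz

The rule is to shift every letter 1 place backward in the alphabet (wrapping around), then move the first character to the end.
So "apgxcyk" becomes "ofwbxjz".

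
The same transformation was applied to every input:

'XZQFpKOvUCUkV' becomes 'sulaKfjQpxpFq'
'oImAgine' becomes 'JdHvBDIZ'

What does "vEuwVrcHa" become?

QzPRqMXcV

Each output is the input with this applied: flip the case of every letter, then shift every letter 5 places backward in the alphabet (wrapping around).
On "vEuwVrcHa": the first step gives "VeUWvRChA", and the second then gives "QzPRqMXcV".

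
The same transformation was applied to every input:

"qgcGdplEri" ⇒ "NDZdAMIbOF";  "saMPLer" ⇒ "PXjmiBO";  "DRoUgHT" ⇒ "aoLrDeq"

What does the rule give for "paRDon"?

The pattern: flip the case of every letter, then shift every letter 3 places backward in the alphabet (wrapping around).
On "paRDon" that produces "MXoaLK".

MXoaLK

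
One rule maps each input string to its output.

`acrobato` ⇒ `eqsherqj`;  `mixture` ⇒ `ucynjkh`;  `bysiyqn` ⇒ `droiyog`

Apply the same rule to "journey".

ozekhdu

The pattern: shift every letter 10 places backward in the alphabet (wrapping around), then move the last character to the front.
Starting from "journey": after the first operation, "zekhduo"; after the second, "ozekhdu".
(Check on "acrobato": → "qsherqje" → "eqsherqj" ✓)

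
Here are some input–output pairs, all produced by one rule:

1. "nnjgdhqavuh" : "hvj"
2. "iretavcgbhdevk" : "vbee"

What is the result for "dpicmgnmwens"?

gwsi

In each case the input is transformed by: keep one character in every 3, starting at position 3 (positions 3rd, 6th, 9th, ...), then move the first character to the end.
Starting from "dpicmgnmwens": after the first operation, "igws"; after the second, "gwsi".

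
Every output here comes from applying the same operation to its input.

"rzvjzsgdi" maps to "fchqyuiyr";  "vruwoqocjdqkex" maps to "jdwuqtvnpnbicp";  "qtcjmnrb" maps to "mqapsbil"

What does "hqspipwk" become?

ovjgproh

The rule is to move the last 3 characters to the front (rotate right by 3), then shift every letter 1 place backward in the alphabet (wrapping around).
Doing the same to "hqspipwk": "ovjgproh".
(Check on "rzvjzsgdi": → "gdirzvjzs" → "fchqyuiyr" ✓)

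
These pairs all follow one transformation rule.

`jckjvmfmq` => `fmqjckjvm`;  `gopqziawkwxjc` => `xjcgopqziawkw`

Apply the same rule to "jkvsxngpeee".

eeejkvsxngp

Rule — move the last 3 characters to the front (rotate right by 3).
For "jkvsxngpeee" the result is "eeejkvsxngp".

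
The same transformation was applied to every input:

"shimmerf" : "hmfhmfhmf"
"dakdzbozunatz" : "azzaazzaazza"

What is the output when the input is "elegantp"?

In each case the input is transformed by: keep one character in every 3, starting at position 2 (positions 2nd, 5th, 8th, ...), then write the whole string 3 times in a row.
Starting from "elegantp": after the first operation, "lap"; after the second, "laplaplap".

laplaplap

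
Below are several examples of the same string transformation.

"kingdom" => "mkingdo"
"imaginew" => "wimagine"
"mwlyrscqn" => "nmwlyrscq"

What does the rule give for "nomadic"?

The transformation: move the last character to the front.
So "nomadic" becomes "cnomadi".

cnomadi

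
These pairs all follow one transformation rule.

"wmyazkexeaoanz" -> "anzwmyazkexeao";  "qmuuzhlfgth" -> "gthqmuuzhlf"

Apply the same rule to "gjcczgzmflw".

What's happening: move the last 3 characters to the front (rotate right by 3).
Doing the same to "gjcczgzmflw": "flwgjcczgzm".

flwgjcczgzm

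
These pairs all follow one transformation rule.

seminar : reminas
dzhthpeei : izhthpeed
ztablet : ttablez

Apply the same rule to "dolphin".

In each case the input is transformed by: swap the first and last characters.
On "dolphin" that produces "nolphid".

nolphid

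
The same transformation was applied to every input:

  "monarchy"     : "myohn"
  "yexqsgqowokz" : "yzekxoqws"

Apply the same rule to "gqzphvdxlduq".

gqquzdplh

The pattern: take characters alternately from the front and the back (1st, last, 2nd, 2nd-last, ...), then delete the last 3 characters.
Working it through for "gqzphvdxlduq": intermediate "gqquzdplhxvd", final "gqquzdplh".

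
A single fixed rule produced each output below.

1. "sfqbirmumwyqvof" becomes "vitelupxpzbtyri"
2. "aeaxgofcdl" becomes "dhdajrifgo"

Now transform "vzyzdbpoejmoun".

ycbcgesrhmprxq

The pattern: shift every letter 3 places forward in the alphabet (wrapping around).
For "vzyzdbpoejmoun" the result is "ycbcgesrhmprxq".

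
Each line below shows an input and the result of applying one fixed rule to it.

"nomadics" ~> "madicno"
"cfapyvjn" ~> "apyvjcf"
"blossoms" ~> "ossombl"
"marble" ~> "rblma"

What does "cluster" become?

What's happening: delete the last character, then move the first 2 characters to the end (rotate left by 2).
Applying both steps to "cluster": "cluste", then "ustecl".

ustecl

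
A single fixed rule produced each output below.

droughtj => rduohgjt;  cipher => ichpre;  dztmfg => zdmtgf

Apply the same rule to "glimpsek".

Rule — swap each adjacent pair of characters (1↔2, 3↔4, ...).
On "glimpsek" that produces "lgmispke".

lgmispke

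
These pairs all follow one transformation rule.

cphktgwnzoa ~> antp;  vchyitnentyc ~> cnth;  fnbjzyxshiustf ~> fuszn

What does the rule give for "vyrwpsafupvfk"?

kpawv

The pattern: reverse the string, then keep one character in every 3, starting at position 1 (positions 1st, 4th, 7th, ...).
Starting from "vyrwpsafupvfk": after the first operation, "kfvpufaspwryv"; after the second, "kpawv".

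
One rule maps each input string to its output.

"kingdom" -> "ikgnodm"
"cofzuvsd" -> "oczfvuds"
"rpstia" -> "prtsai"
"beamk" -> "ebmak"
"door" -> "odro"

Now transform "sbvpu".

bspvu

The rule is to swap each adjacent pair of characters (1↔2, 3↔4, ...).
On "sbvpu" that produces "bspvu".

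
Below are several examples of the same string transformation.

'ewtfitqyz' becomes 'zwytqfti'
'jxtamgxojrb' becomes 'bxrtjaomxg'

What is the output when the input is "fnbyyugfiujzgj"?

Rule — take characters alternately from the front and the back (1st, last, 2nd, 2nd-last, ...), then delete the first character.
Working it through for "fnbyyugfiujzgj": intermediate "fjngbzyjyuuigf", final "jngbzyjyuuigf".

jngbzyjyuuigf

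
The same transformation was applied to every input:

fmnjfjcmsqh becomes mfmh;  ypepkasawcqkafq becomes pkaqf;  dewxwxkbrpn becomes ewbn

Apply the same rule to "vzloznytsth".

zzth

In each case the input is transformed by: keep one character in every 3, starting at position 2 (positions 2nd, 5th, 8th, ...).
For "vzloznytsth" the result is "zzth".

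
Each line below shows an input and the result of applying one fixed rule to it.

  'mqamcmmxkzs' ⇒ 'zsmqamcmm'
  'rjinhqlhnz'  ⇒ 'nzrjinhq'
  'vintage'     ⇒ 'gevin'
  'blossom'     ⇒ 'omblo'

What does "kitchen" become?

enkit

The rule is to move the last 2 characters to the front (rotate right by 2), then delete the last 2 characters.
On "kitchen" that produces "enkit".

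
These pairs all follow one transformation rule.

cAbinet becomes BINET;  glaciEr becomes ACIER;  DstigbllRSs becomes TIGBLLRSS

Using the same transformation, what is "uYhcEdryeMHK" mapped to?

In each case the input is transformed by: delete the first 2 characters, then convert every letter to uppercase.
"uYhcEdryeMHK" → "hcEdryeMHK" → "HCEDRYEMHK".
(Check on "DstigbllRSs": → "tigbllRSs" → "TIGBLLRSS" ✓)

HCEDRYEMHK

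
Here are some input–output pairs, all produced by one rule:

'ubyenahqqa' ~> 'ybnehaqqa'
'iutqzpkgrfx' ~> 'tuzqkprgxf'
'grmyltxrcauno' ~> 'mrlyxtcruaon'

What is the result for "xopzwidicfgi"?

The transformation: delete the first character, then swap each adjacent pair of characters (1↔2, 3↔4, ...).
For "xopzwidicfgi", step one produces "opzwidicfgi"; step two turns that into "powzdicigfi".

powzdicigfi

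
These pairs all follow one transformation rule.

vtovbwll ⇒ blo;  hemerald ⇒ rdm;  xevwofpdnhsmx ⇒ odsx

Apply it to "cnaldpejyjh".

The rule is to move the first 3 characters to the end (rotate left by 3), then keep one character in every 3, starting at position 2 (positions 2nd, 5th, 8th, ...).
Starting from "cnaldpejyjh": after the first operation, "ldpejyjhcna"; after the second, "djha".
(Check on "vtovbwll": → "vbwllvto" → "blo" ✓)

djha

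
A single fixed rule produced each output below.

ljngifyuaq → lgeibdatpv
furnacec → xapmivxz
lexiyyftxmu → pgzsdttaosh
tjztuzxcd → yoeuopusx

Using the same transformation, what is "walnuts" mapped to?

nrvgipo

Each output is the input with this applied: move the last character to the front, then shift every letter 5 places backward in the alphabet (wrapping around).
Working it through for "walnuts": intermediate "swalnut", final "nrvgipo".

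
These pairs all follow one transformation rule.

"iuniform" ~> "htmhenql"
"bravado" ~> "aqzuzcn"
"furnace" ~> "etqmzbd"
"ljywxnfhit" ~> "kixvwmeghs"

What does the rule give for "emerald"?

dldqzkc

What's happening: shift every letter 1 place backward in the alphabet (wrapping around).
So "emerald" becomes "dldqzkc".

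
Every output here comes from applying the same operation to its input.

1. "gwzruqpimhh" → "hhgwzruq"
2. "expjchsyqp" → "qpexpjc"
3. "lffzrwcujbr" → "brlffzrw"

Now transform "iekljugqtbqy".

qyiekljug

The transformation: move the last 2 characters to the front (rotate right by 2), then delete the last 3 characters.
"iekljugqtbqy" → "qyiekljugqtb" → "qyiekljug".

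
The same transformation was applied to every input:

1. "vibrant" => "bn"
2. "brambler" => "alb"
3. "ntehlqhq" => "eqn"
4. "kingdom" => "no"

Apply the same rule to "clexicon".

Looking at the pairs, the operation is to move the first character to the end, then keep one character in every 3, starting at position 2 (positions 2nd, 5th, 8th, ...).
"clexicon" → "lexiconc" → "ecc".

ecc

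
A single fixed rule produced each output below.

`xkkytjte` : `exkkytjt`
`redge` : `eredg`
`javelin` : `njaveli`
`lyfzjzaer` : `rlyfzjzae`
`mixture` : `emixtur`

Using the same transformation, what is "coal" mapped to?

Looking at the pairs, the operation is to move the last character to the front.
For "coal" the result is "lcoa".

lcoa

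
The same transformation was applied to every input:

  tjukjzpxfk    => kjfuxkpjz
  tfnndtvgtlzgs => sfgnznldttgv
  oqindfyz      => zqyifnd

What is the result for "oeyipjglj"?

jelygijp

Each output is the input with this applied: take characters alternately from the front and the back (1st, last, 2nd, 2nd-last, ...), then delete the first character.
On "oeyipjglj" that produces "jelygijp".
(Check on "tjukjzpxfk": → "tkjfuxkpjz" → "kjfuxkpjz" ✓)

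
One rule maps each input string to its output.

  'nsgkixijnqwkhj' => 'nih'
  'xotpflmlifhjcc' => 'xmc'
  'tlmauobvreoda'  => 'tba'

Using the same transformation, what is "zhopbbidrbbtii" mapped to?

zii

Looking at the pairs, the operation is to keep one character in every 3, starting at position 1 (positions 1st, 4th, 7th, ...), then keep every other character starting from the first (positions 1st, 3rd, 5th, ...).
For "zhopbbidrbbtii", step one produces "zpibi"; step two turns that into "zii".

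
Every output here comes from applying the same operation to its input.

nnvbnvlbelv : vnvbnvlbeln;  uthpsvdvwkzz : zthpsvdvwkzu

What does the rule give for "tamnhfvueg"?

gamnhfvuet

The rule is to swap the first and last characters.
Applying that to "tamnhfvueg" gives "gamnhfvuet".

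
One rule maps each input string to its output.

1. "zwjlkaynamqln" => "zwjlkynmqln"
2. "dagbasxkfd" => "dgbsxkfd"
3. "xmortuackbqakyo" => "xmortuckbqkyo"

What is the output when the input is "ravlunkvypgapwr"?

rvlunkvypgpwr

Rule — remove every "a".
Doing the same to "ravlunkvypgapwr": "rvlunkvypgpwr".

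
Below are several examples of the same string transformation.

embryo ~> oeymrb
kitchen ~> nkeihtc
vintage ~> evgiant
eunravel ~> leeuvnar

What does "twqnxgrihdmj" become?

What's happening: take characters alternately from the front and the back (1st, last, 2nd, 2nd-last, ...), then swap each adjacent pair of characters (1↔2, 3↔4, ...).
So "twqnxgrihdmj" becomes "jtmwdqhnixrg".

jtmwdqhnixrg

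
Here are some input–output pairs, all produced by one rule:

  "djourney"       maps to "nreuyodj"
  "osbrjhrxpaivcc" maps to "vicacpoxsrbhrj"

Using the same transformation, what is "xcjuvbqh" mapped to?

bvquhjxc

The pattern: move the last 3 characters to the front (rotate right by 3), then take characters alternately from the front and the back (1st, last, 2nd, 2nd-last, ...).
Working it through for "xcjuvbqh": intermediate "bqhxcjuv", final "bvquhjxc".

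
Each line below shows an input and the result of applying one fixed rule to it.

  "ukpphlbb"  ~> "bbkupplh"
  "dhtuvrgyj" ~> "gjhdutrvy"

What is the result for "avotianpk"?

The pattern: swap each adjacent pair of characters (1↔2, 3↔4, ...), then move the last 2 characters to the front (rotate right by 2).
Working it through for "avotianpk": intermediate "vatoaipnk", final "nkvatoaip".

nkvatoaip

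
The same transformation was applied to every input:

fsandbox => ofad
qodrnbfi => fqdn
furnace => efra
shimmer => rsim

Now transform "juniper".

rjnp

The rule is to keep every other character starting from the first (positions 1st, 3rd, 5th, ...), then move the last character to the front.
Starting from "juniper": after the first operation, "jnpr"; after the second, "rjnp".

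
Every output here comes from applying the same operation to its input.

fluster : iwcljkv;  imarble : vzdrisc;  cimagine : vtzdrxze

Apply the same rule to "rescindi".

The pattern: shift every letter 9 places backward in the alphabet (wrapping around), then move the last character to the front.
Starting from "rescindi": after the first operation, "ivjtzeuz"; after the second, "zivjtzeu".

zivjtzeu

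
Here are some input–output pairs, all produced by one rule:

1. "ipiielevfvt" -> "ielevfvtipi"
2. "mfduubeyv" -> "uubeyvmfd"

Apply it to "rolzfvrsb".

In each case the input is transformed by: move the first 3 characters to the end (rotate left by 3).
On "rolzfvrsb" that produces "zfvrsbrol".

zfvrsbrol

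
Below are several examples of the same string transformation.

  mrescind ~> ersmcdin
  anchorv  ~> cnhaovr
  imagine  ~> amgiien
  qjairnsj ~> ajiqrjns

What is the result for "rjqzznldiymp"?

qjzrzpnmlydi

In each case the input is transformed by: move the first 2 characters to the end (rotate left by 2), then take characters alternately from the front and the back (1st, last, 2nd, 2nd-last, ...).
Applying that to "rjqzznldiymp" gives "qjzrzpnmlydi".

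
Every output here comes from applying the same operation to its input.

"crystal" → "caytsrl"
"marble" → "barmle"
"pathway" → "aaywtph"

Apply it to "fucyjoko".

Rule — sort the characters into reverse alphabetical order, then move the last 2 characters to the front (rotate right by 2).
On "fucyjoko": the first step gives "yuookjfc", and the second then gives "fcyuookj".

fcyuookj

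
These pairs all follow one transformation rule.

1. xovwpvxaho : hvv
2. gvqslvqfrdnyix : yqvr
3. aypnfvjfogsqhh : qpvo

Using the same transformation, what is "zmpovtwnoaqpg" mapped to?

In each case the input is transformed by: keep one character in every 3, starting at position 3 (positions 3rd, 6th, 9th, ...), then move the last character to the front.
On "zmpovtwnoaqpg" that produces "ppto".
(Check on "aypnfvjfogsqhh": → "pvoq" → "qpvo" ✓)

ppto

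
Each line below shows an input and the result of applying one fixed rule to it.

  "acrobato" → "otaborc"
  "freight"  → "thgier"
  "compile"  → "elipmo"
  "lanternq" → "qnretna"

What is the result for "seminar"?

ranime

In each case the input is transformed by: delete the first character, then reverse the string.
On "seminar": the first step gives "eminar", and the second then gives "ranime".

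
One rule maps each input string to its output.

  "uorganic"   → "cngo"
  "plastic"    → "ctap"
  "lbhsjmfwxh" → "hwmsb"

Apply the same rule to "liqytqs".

Rule — reverse the string, then keep every other character starting from the first (positions 1st, 3rd, 5th, ...).
On "liqytqs": the first step gives "sqtyqil", and the second then gives "stql".

stql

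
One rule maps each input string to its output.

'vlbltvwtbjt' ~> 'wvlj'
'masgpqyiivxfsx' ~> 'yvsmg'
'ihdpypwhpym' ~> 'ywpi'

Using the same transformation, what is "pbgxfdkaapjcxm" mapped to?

The rule is to keep one character in every 3, starting at position 1 (positions 1st, 4th, 7th, ...), then sort the characters into reverse alphabetical order.
For "pbgxfdkaapjcxm", step one produces "pxkpx"; step two turns that into "xxppk".

xxppk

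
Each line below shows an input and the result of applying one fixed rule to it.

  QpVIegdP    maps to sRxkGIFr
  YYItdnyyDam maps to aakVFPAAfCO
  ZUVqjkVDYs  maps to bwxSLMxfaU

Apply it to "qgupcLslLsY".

The rule is to shift every letter 2 places forward in the alphabet (wrapping around), then flip the case of every letter.
For "qgupcLslLsY", step one produces "siwreNunNuA"; step two turns that into "SIWREnUNnUa".

SIWREnUNnUa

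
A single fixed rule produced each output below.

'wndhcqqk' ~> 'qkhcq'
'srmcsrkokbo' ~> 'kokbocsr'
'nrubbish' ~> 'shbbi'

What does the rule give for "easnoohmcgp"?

hmcgpnoo

Looking at the pairs, the operation is to delete the first 3 characters, then move the first 3 characters to the end (rotate left by 3).
On "easnoohmcgp": the first step gives "noohmcgp", and the second then gives "hmcgpnoo".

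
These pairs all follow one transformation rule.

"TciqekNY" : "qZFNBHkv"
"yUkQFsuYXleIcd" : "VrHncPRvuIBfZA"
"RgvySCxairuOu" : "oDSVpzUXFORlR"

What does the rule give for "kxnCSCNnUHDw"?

HUKzpzkKreaT

Looking at the pairs, the operation is to flip the case of every letter, then shift every letter 3 places backward in the alphabet (wrapping around).
For "kxnCSCNnUHDw", step one produces "KXNcscnNuhdW"; step two turns that into "HUKzpzkKreaT".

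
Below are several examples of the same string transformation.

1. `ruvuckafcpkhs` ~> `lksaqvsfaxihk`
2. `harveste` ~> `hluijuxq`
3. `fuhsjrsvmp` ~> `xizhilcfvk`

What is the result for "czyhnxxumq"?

oxdnnkcgsp

Rule — shift every letter 10 places backward in the alphabet (wrapping around), then move the first 2 characters to the end (rotate left by 2).
Working it through for "czyhnxxumq": intermediate "spoxdnnkcg", final "oxdnnkcgsp".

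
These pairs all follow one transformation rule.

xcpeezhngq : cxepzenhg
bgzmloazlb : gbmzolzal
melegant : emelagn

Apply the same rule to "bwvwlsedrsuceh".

wbwvsldesrcue

The pattern: delete the last character, then swap each adjacent pair of characters (1↔2, 3↔4, ...).
Applying both steps to "bwvwlsedrsuceh": "bwvwlsedrsuce", then "wbwvsldesrcue".
(Check on "melegant": → "melegan" → "emelagn" ✓)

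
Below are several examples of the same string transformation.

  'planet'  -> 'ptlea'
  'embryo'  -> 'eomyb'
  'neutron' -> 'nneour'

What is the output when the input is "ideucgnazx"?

ixdzeaunc

The pattern: take characters alternately from the front and the back (1st, last, 2nd, 2nd-last, ...), then delete the last character.
On "ideucgnazx": the first step gives "ixdzeauncg", and the second then gives "ixdzeaunc".
(Check on "planet": → "ptlean" → "ptlea" ✓)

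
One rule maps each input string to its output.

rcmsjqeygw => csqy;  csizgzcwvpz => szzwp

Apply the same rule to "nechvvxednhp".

ehven

The transformation: delete the last character, then keep every other character starting from the second (positions 2nd, 4th, 6th, ...).
Applying that to "nechvvxednhp" gives "ehven".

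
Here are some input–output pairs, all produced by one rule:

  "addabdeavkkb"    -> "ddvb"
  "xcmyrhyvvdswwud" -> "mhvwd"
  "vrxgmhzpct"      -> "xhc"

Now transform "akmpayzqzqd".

In each case the input is transformed by: keep one character in every 3, starting at position 3 (positions 3rd, 6th, 9th, ...).
For "akmpayzqzqd" the result is "myz".

myz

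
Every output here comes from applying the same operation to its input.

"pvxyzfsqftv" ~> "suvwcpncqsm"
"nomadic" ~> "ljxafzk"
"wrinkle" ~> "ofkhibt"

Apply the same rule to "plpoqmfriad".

imlnjcofxam

Rule — shift every letter 3 places backward in the alphabet (wrapping around), then move the first character to the end.
Applying both steps to "plpoqmfriad": "mimlnjcofxa", then "imlnjcofxam".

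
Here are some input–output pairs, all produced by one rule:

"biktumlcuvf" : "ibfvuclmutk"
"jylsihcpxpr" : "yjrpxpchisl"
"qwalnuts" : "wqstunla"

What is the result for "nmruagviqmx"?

mnxmqivgaur

The pattern: reverse the string, then move the last 2 characters to the front (rotate right by 2).
"nmruagviqmx" → "mnxmqivgaur".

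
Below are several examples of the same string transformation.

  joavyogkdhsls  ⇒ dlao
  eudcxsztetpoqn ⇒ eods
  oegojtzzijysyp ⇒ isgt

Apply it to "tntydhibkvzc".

kcth

Rule — keep one character in every 3, starting at position 3 (positions 3rd, 6th, 9th, ...), then move the first 2 characters to the end (rotate left by 2).
Working it through for "tntydhibkvzc": intermediate "thkc", final "kcth".
(Check on "eudcxsztetpoqn": → "dseo" → "eods" ✓)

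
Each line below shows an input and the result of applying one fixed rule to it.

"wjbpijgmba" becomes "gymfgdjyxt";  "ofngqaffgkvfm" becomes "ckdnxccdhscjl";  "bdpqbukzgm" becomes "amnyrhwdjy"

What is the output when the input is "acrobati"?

What's happening: shift every letter 3 places backward in the alphabet (wrapping around), then move the first character to the end.
For "acrobati", step one produces "xzolyxqf"; step two turns that into "zolyxqfx".

zolyxqfx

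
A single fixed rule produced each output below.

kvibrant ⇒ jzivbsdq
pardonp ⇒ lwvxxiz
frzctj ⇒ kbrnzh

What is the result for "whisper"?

axmzepq

Rule — shift every letter 8 places forward in the alphabet (wrapping around), then move the first 3 characters to the end (rotate left by 3).
So "whisper" becomes "axmzepq".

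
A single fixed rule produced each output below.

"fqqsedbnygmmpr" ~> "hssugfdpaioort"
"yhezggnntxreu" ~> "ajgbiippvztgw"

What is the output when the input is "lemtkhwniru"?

The transformation: shift every letter 2 places forward in the alphabet (wrapping around).
So "lemtkhwniru" becomes "ngovmjypktw".

ngovmjypktw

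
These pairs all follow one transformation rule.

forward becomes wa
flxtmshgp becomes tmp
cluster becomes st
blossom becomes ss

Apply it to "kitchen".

ch

The rule is to swap each adjacent pair of characters (1↔2, 3↔4, ...), then keep one character in every 3, starting at position 3 (positions 3rd, 6th, 9th, ...).
Applying both steps to "kitchen": "ikctehn", then "ch".
(Check on "blossom": → "lbsoosm" → "ss" ✓)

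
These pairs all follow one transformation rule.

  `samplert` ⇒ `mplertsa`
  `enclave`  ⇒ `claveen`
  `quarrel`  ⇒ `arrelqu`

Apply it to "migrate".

gratemi

The rule is to move the first 2 characters to the end (rotate left by 2).
"migrate" → "gratemi".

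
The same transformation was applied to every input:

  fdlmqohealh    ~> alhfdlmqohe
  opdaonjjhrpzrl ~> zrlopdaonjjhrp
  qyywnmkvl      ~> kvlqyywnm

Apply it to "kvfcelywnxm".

What's happening: move the last 3 characters to the front (rotate right by 3).
So "kvfcelywnxm" becomes "nxmkvfcelyw".

nxmkvfcelyw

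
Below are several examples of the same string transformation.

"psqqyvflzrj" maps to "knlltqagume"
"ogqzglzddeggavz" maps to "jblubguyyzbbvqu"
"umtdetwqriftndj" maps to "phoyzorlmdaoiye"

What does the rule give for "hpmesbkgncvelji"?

ckhznwfbixqzged

The transformation: shift every letter 5 places backward in the alphabet (wrapping around).
Doing the same to "hpmesbkgncvelji": "ckhznwfbixqzged".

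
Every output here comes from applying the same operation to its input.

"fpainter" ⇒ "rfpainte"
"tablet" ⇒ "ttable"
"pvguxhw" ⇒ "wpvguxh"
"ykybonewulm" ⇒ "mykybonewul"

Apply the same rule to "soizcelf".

The rule is to move the last character to the front.
Doing the same to "soizcelf": "fsoizcel".

fsoizcel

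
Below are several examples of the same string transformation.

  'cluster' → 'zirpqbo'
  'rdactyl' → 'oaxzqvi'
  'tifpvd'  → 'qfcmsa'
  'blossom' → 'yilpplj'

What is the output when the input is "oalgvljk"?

lxidsigh

The transformation: shift every letter 3 places backward in the alphabet (wrapping around).
For "oalgvljk" the result is "lxidsigh".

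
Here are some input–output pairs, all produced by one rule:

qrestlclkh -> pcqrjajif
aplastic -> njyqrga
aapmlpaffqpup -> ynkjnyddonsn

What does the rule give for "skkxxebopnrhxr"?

iivvczmnlpfvp

Rule — shift every letter 2 places backward in the alphabet (wrapping around), then delete the first character.
"skkxxebopnrhxr" → "iivvczmnlpfvp".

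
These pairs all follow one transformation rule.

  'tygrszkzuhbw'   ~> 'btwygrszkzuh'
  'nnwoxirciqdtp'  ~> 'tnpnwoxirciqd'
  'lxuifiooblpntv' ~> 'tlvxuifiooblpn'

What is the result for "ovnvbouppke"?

The rule is to swap the first and last characters, then move the last 2 characters to the front (rotate right by 2).
Starting from "ovnvbouppke": after the first operation, "evnvbouppko"; after the second, "koevnvboupp".
(Check on "nnwoxirciqdtp": → "pnwoxirciqdtn" → "tnpnwoxirciqd" ✓)

koevnvboupp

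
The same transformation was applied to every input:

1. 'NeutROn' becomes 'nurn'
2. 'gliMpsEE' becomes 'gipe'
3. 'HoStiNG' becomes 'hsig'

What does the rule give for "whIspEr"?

wipr

The transformation: keep every other character starting from the first (positions 1st, 3rd, 5th, ...), then convert every letter to lowercase.
Working it through for "whIspEr": intermediate "wIpr", final "wipr".
(Check on "NeutROn": → "NuRn" → "nurn" ✓)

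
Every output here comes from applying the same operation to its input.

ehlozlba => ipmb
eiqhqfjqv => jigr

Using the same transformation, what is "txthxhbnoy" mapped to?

yiioz

Each output is the input with this applied: shift every letter 1 place forward in the alphabet (wrapping around), then keep every other character starting from the second (positions 2nd, 4th, 6th, ...).
On "txthxhbnoy": the first step gives "uyuiyicopz", and the second then gives "yiioz".
(Check on "ehlozlba": → "fimpamcb" → "ipmb" ✓)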